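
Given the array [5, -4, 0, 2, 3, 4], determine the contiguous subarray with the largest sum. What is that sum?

Using Kadane's algorithm on [5, -4, 0, 2, 3, 4]:

Scanning through the array:
Position 1 (value -4): max_ending_here = 1, max_so_far = 5
Position 2 (value 0): max_ending_here = 1, max_so_far = 5
Position 3 (value 2): max_ending_here = 3, max_so_far = 5
Position 4 (value 3): max_ending_here = 6, max_so_far = 6
Position 5 (value 4): max_ending_here = 10, max_so_far = 10

Maximum subarray: [5, -4, 0, 2, 3, 4]
Maximum sum: 10

The maximum subarray is [5, -4, 0, 2, 3, 4] with sum 10. This subarray runs from index 0 to index 5.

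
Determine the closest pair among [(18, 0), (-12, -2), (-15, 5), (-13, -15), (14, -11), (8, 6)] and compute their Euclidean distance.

Computing all pairwise distances among 6 points:

d((18, 0), (-12, -2)) = 30.0666
d((18, 0), (-15, 5)) = 33.3766
d((18, 0), (-13, -15)) = 34.4384
d((18, 0), (14, -11)) = 11.7047
d((18, 0), (8, 6)) = 11.6619
d((-12, -2), (-15, 5)) = 7.6158 <-- minimum
d((-12, -2), (-13, -15)) = 13.0384
d((-12, -2), (14, -11)) = 27.5136
d((-12, -2), (8, 6)) = 21.5407
d((-15, 5), (-13, -15)) = 20.0998
d((-15, 5), (14, -11)) = 33.121
d((-15, 5), (8, 6)) = 23.0217
d((-13, -15), (14, -11)) = 27.2947
d((-13, -15), (8, 6)) = 29.6985
d((14, -11), (8, 6)) = 18.0278

Closest pair: (-12, -2) and (-15, 5) with distance 7.6158

The closest pair is (-12, -2) and (-15, 5) with Euclidean distance 7.6158. For 6 points, brute-force pairwise comparison is shown above. For large n, the divide-and-conquer algorithm (sort by x, recurse on halves, check the dividing strip) achieves O(n log n).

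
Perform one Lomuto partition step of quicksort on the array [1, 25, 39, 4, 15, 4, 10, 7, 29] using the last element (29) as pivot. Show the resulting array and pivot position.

Lomuto partition with pivot = 29:

Initial array: [1, 25, 39, 4, 15, 4, 10, 7, 29]

arr[0]=1 <= 29: swap with position 0, array becomes [1, 25, 39, 4, 15, 4, 10, 7, 29]
arr[1]=25 <= 29: swap with position 1, array becomes [1, 25, 39, 4, 15, 4, 10, 7, 29]
arr[2]=39 > 29: no swap
arr[3]=4 <= 29: swap with position 2, array becomes [1, 25, 4, 39, 15, 4, 10, 7, 29]
arr[4]=15 <= 29: swap with position 3, array becomes [1, 25, 4, 15, 39, 4, 10, 7, 29]
arr[5]=4 <= 29: swap with position 4, array becomes [1, 25, 4, 15, 4, 39, 10, 7, 29]
arr[6]=10 <= 29: swap with position 5, array becomes [1, 25, 4, 15, 4, 10, 39, 7, 29]
arr[7]=7 <= 29: swap with position 6, array becomes [1, 25, 4, 15, 4, 10, 7, 39, 29]

Place pivot at position 7: [1, 25, 4, 15, 4, 10, 7, 29, 39]
Pivot position: 7

After partitioning with pivot 29, the array becomes [1, 25, 4, 15, 4, 10, 7, 29, 39]. The pivot is placed at index 7. All elements to the left of the pivot are <= 29, and all elements to the right are > 29.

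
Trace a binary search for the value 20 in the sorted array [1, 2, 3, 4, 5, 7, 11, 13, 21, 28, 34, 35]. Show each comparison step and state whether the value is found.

Binary search for 20 in [1, 2, 3, 4, 5, 7, 11, 13, 21, 28, 34, 35]:

lo=0, hi=11, mid=5, arr[mid]=7 -> 7 < 20, search right half
lo=6, hi=11, mid=8, arr[mid]=21 -> 21 > 20, search left half
lo=6, hi=7, mid=6, arr[mid]=11 -> 11 < 20, search right half
lo=7, hi=7, mid=7, arr[mid]=13 -> 13 < 20, search right half
lo=8 > hi=7, target 20 not found

Binary search determines that 20 is not in the array after 4 comparisons. The search space was exhausted without finding the target.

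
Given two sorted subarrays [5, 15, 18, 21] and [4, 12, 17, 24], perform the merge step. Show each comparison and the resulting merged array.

Merging process:

Compare 5 vs 4: take 4 from right. Merged: [4]
Compare 5 vs 12: take 5 from left. Merged: [4, 5]
Compare 15 vs 12: take 12 from right. Merged: [4, 5, 12]
Compare 15 vs 17: take 15 from left. Merged: [4, 5, 12, 15]
Compare 18 vs 17: take 17 from right. Merged: [4, 5, 12, 15, 17]
Compare 18 vs 24: take 18 from left. Merged: [4, 5, 12, 15, 17, 18]
Compare 21 vs 24: take 21 from left. Merged: [4, 5, 12, 15, 17, 18, 21]
Append remaining from right: [24]. Merged: [4, 5, 12, 15, 17, 18, 21, 24]

Final merged array: [4, 5, 12, 15, 17, 18, 21, 24]
Total comparisons: 7

The merged array is [4, 5, 12, 15, 17, 18, 21, 24], requiring 7 comparisons. The merge step runs in O(n) time where n is the total number of elements.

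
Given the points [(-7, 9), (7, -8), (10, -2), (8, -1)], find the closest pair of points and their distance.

Computing all pairwise distances among 4 points:

d((-7, 9), (7, -8)) = 22.0227
d((-7, 9), (10, -2)) = 20.2485
d((-7, 9), (8, -1)) = 18.0278
d((7, -8), (10, -2)) = 6.7082
d((7, -8), (8, -1)) = 7.0711
d((10, -2), (8, -1)) = 2.2361 <-- minimum

Closest pair: (10, -2) and (8, -1) with distance 2.2361

The closest pair is (10, -2) and (8, -1) with Euclidean distance 2.2361. For 4 points, brute-force pairwise comparison is shown above. For large n, the divide-and-conquer algorithm (sort by x, recurse on halves, check the dividing strip) achieves O(n log n).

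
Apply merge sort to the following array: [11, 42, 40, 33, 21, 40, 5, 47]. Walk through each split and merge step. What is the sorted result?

Merge sort trace:

Split: [11, 42, 40, 33, 21, 40, 5, 47] -> [11, 42, 40, 33] and [21, 40, 5, 47]
  Split: [11, 42, 40, 33] -> [11, 42] and [40, 33]
    Split: [11, 42] -> [11] and [42]
    Merge: [11] + [42] -> [11, 42]
    Split: [40, 33] -> [40] and [33]
    Merge: [40] + [33] -> [33, 40]
  Merge: [11, 42] + [33, 40] -> [11, 33, 40, 42]
  Split: [21, 40, 5, 47] -> [21, 40] and [5, 47]
    Split: [21, 40] -> [21] and [40]
    Merge: [21] + [40] -> [21, 40]
    Split: [5, 47] -> [5] and [47]
    Merge: [5] + [47] -> [5, 47]
  Merge: [21, 40] + [5, 47] -> [5, 21, 40, 47]
Merge: [11, 33, 40, 42] + [5, 21, 40, 47] -> [5, 11, 21, 33, 40, 40, 42, 47]

Final sorted array: [5, 11, 21, 33, 40, 40, 42, 47]

The merge sort proceeds by recursively splitting the array and merging sorted halves.
After all merges, the sorted array is [5, 11, 21, 33, 40, 40, 42, 47].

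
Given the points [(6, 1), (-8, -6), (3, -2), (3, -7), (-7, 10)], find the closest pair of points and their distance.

Computing all pairwise distances among 5 points:

d((6, 1), (-8, -6)) = 15.6525
d((6, 1), (3, -2)) = 4.2426 <-- minimum
d((6, 1), (3, -7)) = 8.544
d((6, 1), (-7, 10)) = 15.8114
d((-8, -6), (3, -2)) = 11.7047
d((-8, -6), (3, -7)) = 11.0454
d((-8, -6), (-7, 10)) = 16.0312
d((3, -2), (3, -7)) = 5.0
d((3, -2), (-7, 10)) = 15.6205
d((3, -7), (-7, 10)) = 19.7231

Closest pair: (6, 1) and (3, -2) with distance 4.2426

The closest pair is (6, 1) and (3, -2) with Euclidean distance 4.2426. For 5 points, brute-force pairwise comparison is shown above. For large n, the divide-and-conquer algorithm (sort by x, recurse on halves, check the dividing strip) achieves O(n log n).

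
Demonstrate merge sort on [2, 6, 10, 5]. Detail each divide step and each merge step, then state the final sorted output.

Merge sort trace:

Split: [2, 6, 10, 5] -> [2, 6] and [10, 5]
  Split: [2, 6] -> [2] and [6]
  Merge: [2] + [6] -> [2, 6]
  Split: [10, 5] -> [10] and [5]
  Merge: [10] + [5] -> [5, 10]
Merge: [2, 6] + [5, 10] -> [2, 5, 6, 10]

Final sorted array: [2, 5, 6, 10]

The merge sort proceeds by recursively splitting the array and merging sorted halves.
After all merges, the sorted array is [2, 5, 6, 10].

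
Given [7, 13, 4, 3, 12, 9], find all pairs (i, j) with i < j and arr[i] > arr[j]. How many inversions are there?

Finding inversions in [7, 13, 4, 3, 12, 9]:

(0, 2): arr[0]=7 > arr[2]=4
(0, 3): arr[0]=7 > arr[3]=3
(1, 2): arr[1]=13 > arr[2]=4
(1, 3): arr[1]=13 > arr[3]=3
(1, 4): arr[1]=13 > arr[4]=12
(1, 5): arr[1]=13 > arr[5]=9
(2, 3): arr[2]=4 > arr[3]=3
(4, 5): arr[4]=12 > arr[5]=9

Total inversions: 8

The array has 8 inversion(s): (0,2), (0,3), (1,2), (1,3), (1,4), (1,5), (2,3), (4,5). Each pair (i,j) satisfies i < j and arr[i] > arr[j].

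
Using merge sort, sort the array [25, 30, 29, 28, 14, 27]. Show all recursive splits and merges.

Merge sort trace:

Split: [25, 30, 29, 28, 14, 27] -> [25, 30, 29] and [28, 14, 27]
  Split: [25, 30, 29] -> [25] and [30, 29]
    Split: [30, 29] -> [30] and [29]
    Merge: [30] + [29] -> [29, 30]
  Merge: [25] + [29, 30] -> [25, 29, 30]
  Split: [28, 14, 27] -> [28] and [14, 27]
    Split: [14, 27] -> [14] and [27]
    Merge: [14] + [27] -> [14, 27]
  Merge: [28] + [14, 27] -> [14, 27, 28]
Merge: [25, 29, 30] + [14, 27, 28] -> [14, 25, 27, 28, 29, 30]

Final sorted array: [14, 25, 27, 28, 29, 30]

The merge sort proceeds by recursively splitting the array and merging sorted halves.
After all merges, the sorted array is [14, 25, 27, 28, 29, 30].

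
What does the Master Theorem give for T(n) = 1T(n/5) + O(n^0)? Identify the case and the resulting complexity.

Master Theorem for T(n) = 1T(n/5) + O(n^0):

a = 1, b = 5, c = 0
log_b(a) = log_5(1) = 0.0000

Case 2: c = 0 = log_5(1) = 0.0000
T(n) = O(n^0 log n) = O(log n)

For T(n) = 1T(n/5) + O(n^0): log_5(1) = 0.0000. This is Case 2 of the Master Theorem (c = log_b(a), equal work at all levels), giving O(log n).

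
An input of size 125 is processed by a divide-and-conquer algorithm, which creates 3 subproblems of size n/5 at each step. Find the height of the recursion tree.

For divide and conquer with division factor 5:

Problem sizes at each level:
Level 0: 125
Level 1: 25
Level 2: 5
Level 3: 1

The root is level 0 and the size-1 base case is level 3 (the tree spans levels 0 through 3, i.e. 4 levels counting the root), so the depth is the number of divisions: log_5(125) = 3

The recursion tree depth is log_5(125) = 3. At each level, the problem size is divided by 5, so it takes 3 divisions to reduce to a base case of size 1. The algorithm makes 3 recursive calls at each level.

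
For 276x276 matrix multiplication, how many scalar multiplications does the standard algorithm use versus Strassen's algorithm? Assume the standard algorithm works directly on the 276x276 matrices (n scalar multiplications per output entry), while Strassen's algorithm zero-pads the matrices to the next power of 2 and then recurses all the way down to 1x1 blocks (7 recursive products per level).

Matrix multiplication for 276x276 matrices:

Strassen's algorithm requires power-of-2 dimensions. Pad 276x276 to 512x512 (next power of 2).

Standard algorithm: 276^3 = 21024576 multiplications
Strassen's algorithm: 7^(log2(512)) = 7^9 = 40353607 multiplications
Difference: 21024576 - 40353607 = -19329031 (Strassen uses MORE here due to padding overhead — for small or just-over-power-of-2 n, padding can outweigh the per-level savings)

Standard: 21024576 multiplications (276^3). Strassen: 40353607 multiplications (7^9, after padding to 512x512). Strassen reduces 8 recursive multiplications to 7 at each level.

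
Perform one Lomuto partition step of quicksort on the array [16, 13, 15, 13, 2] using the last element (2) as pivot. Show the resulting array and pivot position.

Lomuto partition with pivot = 2:

Initial array: [16, 13, 15, 13, 2]

arr[0]=16 > 2: no swap
arr[1]=13 > 2: no swap
arr[2]=15 > 2: no swap
arr[3]=13 > 2: no swap

Place pivot at position 0: [2, 13, 15, 13, 16]
Pivot position: 0

After partitioning with pivot 2, the array becomes [2, 13, 15, 13, 16]. The pivot is placed at index 0. All elements to the left of the pivot are <= 2, and all elements to the right are > 2.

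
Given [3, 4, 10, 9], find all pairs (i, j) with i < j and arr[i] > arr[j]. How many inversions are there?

Finding inversions in [3, 4, 10, 9]:

(2, 3): arr[2]=10 > arr[3]=9

Total inversions: 1

The array has 1 inversion(s): (2,3). Each pair (i,j) satisfies i < j and arr[i] > arr[j].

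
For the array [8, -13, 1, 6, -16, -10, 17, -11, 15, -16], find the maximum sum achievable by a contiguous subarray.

Using Kadane's algorithm on [8, -13, 1, 6, -16, -10, 17, -11, 15, -16]:

Scanning through the array:
Position 1 (value -13): max_ending_here = -5, max_so_far = 8
Position 2 (value 1): max_ending_here = 1, max_so_far = 8
Position 3 (value 6): max_ending_here = 7, max_so_far = 8
Position 4 (value -16): max_ending_here = -9, max_so_far = 8
Position 5 (value -10): max_ending_here = -10, max_so_far = 8
Position 6 (value 17): max_ending_here = 17, max_so_far = 17
Position 7 (value -11): max_ending_here = 6, max_so_far = 17
Position 8 (value 15): max_ending_here = 21, max_so_far = 21
Position 9 (value -16): max_ending_here = 5, max_so_far = 21

Maximum subarray: [17, -11, 15]
Maximum sum: 21

The maximum subarray is [17, -11, 15] with sum 21. This subarray runs from index 6 to index 8.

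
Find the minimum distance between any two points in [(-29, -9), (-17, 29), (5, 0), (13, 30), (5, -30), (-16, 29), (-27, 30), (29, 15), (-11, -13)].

Computing all pairwise distances among 9 points:

d((-29, -9), (-17, 29)) = 39.8497
d((-29, -9), (5, 0)) = 35.171
d((-29, -9), (13, 30)) = 57.3149
d((-29, -9), (5, -30)) = 39.9625
d((-29, -9), (-16, 29)) = 40.1622
d((-29, -9), (-27, 30)) = 39.0512
d((-29, -9), (29, 15)) = 62.7694
d((-29, -9), (-11, -13)) = 18.4391
d((-17, 29), (5, 0)) = 36.4005
d((-17, 29), (13, 30)) = 30.0167
d((-17, 29), (5, -30)) = 62.9682
d((-17, 29), (-16, 29)) = 1.0 <-- minimum
d((-17, 29), (-27, 30)) = 10.0499
d((-17, 29), (29, 15)) = 48.0833
d((-17, 29), (-11, -13)) = 42.4264
d((5, 0), (13, 30)) = 31.0483
d((5, 0), (5, -30)) = 30.0
d((5, 0), (-16, 29)) = 35.805
d((5, 0), (-27, 30)) = 43.8634
d((5, 0), (29, 15)) = 28.3019
d((5, 0), (-11, -13)) = 20.6155
d((13, 30), (5, -30)) = 60.531
d((13, 30), (-16, 29)) = 29.0172
d((13, 30), (-27, 30)) = 40.0
d((13, 30), (29, 15)) = 21.9317
d((13, 30), (-11, -13)) = 49.2443
d((5, -30), (-16, 29)) = 62.6259
d((5, -30), (-27, 30)) = 68.0
d((5, -30), (29, 15)) = 51.0
d((5, -30), (-11, -13)) = 23.3452
d((-16, 29), (-27, 30)) = 11.0454
d((-16, 29), (29, 15)) = 47.1275
d((-16, 29), (-11, -13)) = 42.2966
d((-27, 30), (29, 15)) = 57.9741
d((-27, 30), (-11, -13)) = 45.8803
d((29, 15), (-11, -13)) = 48.8262

Closest pair: (-17, 29) and (-16, 29) with distance 1.0

The closest pair is (-17, 29) and (-16, 29) with Euclidean distance 1.0. For 9 points, brute-force pairwise comparison is shown above. For large n, the divide-and-conquer algorithm (sort by x, recurse on halves, check the dividing strip) achieves O(n log n).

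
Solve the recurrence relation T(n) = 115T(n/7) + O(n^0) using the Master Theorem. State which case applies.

Master Theorem for T(n) = 115T(n/7) + O(n^0):

a = 115, b = 7, c = 0
log_b(a) = log_7(115) = 2.4384

Case 1: c = 0 < log_7(115) = 2.4384
T(n) = O(n^(log_7 115))

For T(n) = 115T(n/7) + O(n^0): log_7(115) = 2.4384. This is Case 1 of the Master Theorem (c < log_b(a), work dominated by leaves), giving O(n^(log_7 115)).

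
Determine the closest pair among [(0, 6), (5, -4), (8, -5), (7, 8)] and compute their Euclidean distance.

Computing all pairwise distances among 4 points:

d((0, 6), (5, -4)) = 11.1803
d((0, 6), (8, -5)) = 13.6015
d((0, 6), (7, 8)) = 7.2801
d((5, -4), (8, -5)) = 3.1623 <-- minimum
d((5, -4), (7, 8)) = 12.1655
d((8, -5), (7, 8)) = 13.0384

Closest pair: (5, -4) and (8, -5) with distance 3.1623

The closest pair is (5, -4) and (8, -5) with Euclidean distance 3.1623. For 4 points, brute-force pairwise comparison is shown above. For large n, the divide-and-conquer algorithm (sort by x, recurse on halves, check the dividing strip) achieves O(n log n).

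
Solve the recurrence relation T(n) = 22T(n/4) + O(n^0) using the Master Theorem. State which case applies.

Master Theorem for T(n) = 22T(n/4) + O(n^0):

a = 22, b = 4, c = 0
log_b(a) = log_4(22) = 2.2297

Case 1: c = 0 < log_4(22) = 2.2297
T(n) = O(n^(log_4 22))

For T(n) = 22T(n/4) + O(n^0): log_4(22) = 2.2297. This is Case 1 of the Master Theorem (c < log_b(a), work dominated by leaves), giving O(n^(log_4 22)).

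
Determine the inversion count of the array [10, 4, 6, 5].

Finding inversions in [10, 4, 6, 5]:

(0, 1): arr[0]=10 > arr[1]=4
(0, 2): arr[0]=10 > arr[2]=6
(0, 3): arr[0]=10 > arr[3]=5
(2, 3): arr[2]=6 > arr[3]=5

Total inversions: 4

The array has 4 inversion(s): (0,1), (0,2), (0,3), (2,3). Each pair (i,j) satisfies i < j and arr[i] > arr[j].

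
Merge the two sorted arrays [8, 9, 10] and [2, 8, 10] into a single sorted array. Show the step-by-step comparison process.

Merging process:

Compare 8 vs 2: take 2 from right. Merged: [2]
Compare 8 vs 8: take 8 from left. Merged: [2, 8]
Compare 9 vs 8: take 8 from right. Merged: [2, 8, 8]
Compare 9 vs 10: take 9 from left. Merged: [2, 8, 8, 9]
Compare 10 vs 10: take 10 from left. Merged: [2, 8, 8, 9, 10]
Append remaining from right: [10]. Merged: [2, 8, 8, 9, 10, 10]

Final merged array: [2, 8, 8, 9, 10, 10]
Total comparisons: 5

The merged array is [2, 8, 8, 9, 10, 10], requiring 5 comparisons. The merge step runs in O(n) time where n is the total number of elements.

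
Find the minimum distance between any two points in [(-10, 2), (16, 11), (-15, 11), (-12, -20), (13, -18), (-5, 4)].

Computing all pairwise distances among 6 points:

d((-10, 2), (16, 11)) = 27.5136
d((-10, 2), (-15, 11)) = 10.2956
d((-10, 2), (-12, -20)) = 22.0907
d((-10, 2), (13, -18)) = 30.4795
d((-10, 2), (-5, 4)) = 5.3852 <-- minimum
d((16, 11), (-15, 11)) = 31.0
d((16, 11), (-12, -20)) = 41.7732
d((16, 11), (13, -18)) = 29.1548
d((16, 11), (-5, 4)) = 22.1359
d((-15, 11), (-12, -20)) = 31.1448
d((-15, 11), (13, -18)) = 40.3113
d((-15, 11), (-5, 4)) = 12.2066
d((-12, -20), (13, -18)) = 25.0799
d((-12, -20), (-5, 4)) = 25.0
d((13, -18), (-5, 4)) = 28.4253

Closest pair: (-10, 2) and (-5, 4) with distance 5.3852

The closest pair is (-10, 2) and (-5, 4) with Euclidean distance 5.3852. For 6 points, brute-force pairwise comparison is shown above. For large n, the divide-and-conquer algorithm (sort by x, recurse on halves, check the dividing strip) achieves O(n log n).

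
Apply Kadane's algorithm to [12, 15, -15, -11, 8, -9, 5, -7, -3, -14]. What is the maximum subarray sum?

Using Kadane's algorithm on [12, 15, -15, -11, 8, -9, 5, -7, -3, -14]:

Scanning through the array:
Position 1 (value 15): max_ending_here = 27, max_so_far = 27
Position 2 (value -15): max_ending_here = 12, max_so_far = 27
Position 3 (value -11): max_ending_here = 1, max_so_far = 27
Position 4 (value 8): max_ending_here = 9, max_so_far = 27
Position 5 (value -9): max_ending_here = 0, max_so_far = 27
Position 6 (value 5): max_ending_here = 5, max_so_far = 27
Position 7 (value -7): max_ending_here = -2, max_so_far = 27
Position 8 (value -3): max_ending_here = -3, max_so_far = 27
Position 9 (value -14): max_ending_here = -14, max_so_far = 27

Maximum subarray: [12, 15]
Maximum sum: 27

The maximum subarray is [12, 15] with sum 27. This subarray runs from index 0 to index 1.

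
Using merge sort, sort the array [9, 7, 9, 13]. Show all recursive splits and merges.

Merge sort trace:

Split: [9, 7, 9, 13] -> [9, 7] and [9, 13]
  Split: [9, 7] -> [9] and [7]
  Merge: [9] + [7] -> [7, 9]
  Split: [9, 13] -> [9] and [13]
  Merge: [9] + [13] -> [9, 13]
Merge: [7, 9] + [9, 13] -> [7, 9, 9, 13]

Final sorted array: [7, 9, 9, 13]

The merge sort proceeds by recursively splitting the array and merging sorted halves.
After all merges, the sorted array is [7, 9, 9, 13].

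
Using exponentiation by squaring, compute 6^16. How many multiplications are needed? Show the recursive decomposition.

Computing 6^16 by squaring (build up from 6^1; each line after the first costs one multiplication):

6^1 = 6
6^2 = (6^1)^2 = 6^2 = 36
6^4 = (6^2)^2 = 36^2 = 1296
6^8 = (6^4)^2 = 1296^2 = 1679616
6^16 = (6^8)^2 = 1679616^2 = 2821109907456

Result: 2821109907456
Multiplications needed: 4 (4 lines after 6^1)

6^16 = 2821109907456. Using exponentiation by squaring, this requires 4 multiplications. The key idea: if the exponent is even, square the half-power; if odd, multiply by the base once.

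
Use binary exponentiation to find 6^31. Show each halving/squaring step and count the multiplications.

Computing 6^31 by squaring (build up from 6^1; each line after the first costs one multiplication):

6^1 = 6
6^2 = (6^1)^2 = 6^2 = 36
6^3 = 6 * 6^2 = 6 * 36 = 216
6^6 = (6^3)^2 = 216^2 = 46656
6^7 = 6 * 6^6 = 6 * 46656 = 279936
6^14 = (6^7)^2 = 279936^2 = 78364164096
6^15 = 6 * 6^14 = 6 * 78364164096 = 470184984576
6^30 = (6^15)^2 = 470184984576^2 = 221073919720733357899776
6^31 = 6 * 6^30 = 6 * 221073919720733357899776 = 1326443518324400147398656

Result: 1326443518324400147398656
Multiplications needed: 8 (8 lines after 6^1)

6^31 = 1326443518324400147398656. Using exponentiation by squaring, this requires 8 multiplications. The key idea: if the exponent is even, square the half-power; if odd, multiply by the base once.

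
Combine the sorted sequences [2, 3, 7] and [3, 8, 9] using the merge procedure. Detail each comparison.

Merging process:

Compare 2 vs 3: take 2 from left. Merged: [2]
Compare 3 vs 3: take 3 from left. Merged: [2, 3]
Compare 7 vs 3: take 3 from right. Merged: [2, 3, 3]
Compare 7 vs 8: take 7 from left. Merged: [2, 3, 3, 7]
Append remaining from right: [8, 9]. Merged: [2, 3, 3, 7, 8, 9]

Final merged array: [2, 3, 3, 7, 8, 9]
Total comparisons: 4

The merged array is [2, 3, 3, 7, 8, 9], requiring 4 comparisons. The merge step runs in O(n) time where n is the total number of elements.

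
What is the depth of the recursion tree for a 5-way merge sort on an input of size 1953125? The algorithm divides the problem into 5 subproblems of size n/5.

For divide and conquer with division factor 5:

Problem sizes at each level:
Level 0: 1953125
Level 1: 390625
Level 2: 78125
Level 3: 15625
Level 4: 3125
Level 5: 625
Level 6: 125
Level 7: 25
Level 8: 5
Level 9: 1

The root is level 0 and the size-1 base case is level 9 (the tree spans levels 0 through 9, i.e. 10 levels counting the root), so the depth is the number of divisions: log_5(1953125) = 9

The recursion tree depth is log_5(1953125) = 9. At each level, the problem size is divided by 5, so it takes 9 divisions to reduce to a base case of size 1. The algorithm makes 5 recursive calls at each level.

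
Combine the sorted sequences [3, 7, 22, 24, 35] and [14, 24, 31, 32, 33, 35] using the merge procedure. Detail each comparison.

Merging process:

Compare 3 vs 14: take 3 from left. Merged: [3]
Compare 7 vs 14: take 7 from left. Merged: [3, 7]
Compare 22 vs 14: take 14 from right. Merged: [3, 7, 14]
Compare 22 vs 24: take 22 from left. Merged: [3, 7, 14, 22]
Compare 24 vs 24: take 24 from left. Merged: [3, 7, 14, 22, 24]
Compare 35 vs 24: take 24 from right. Merged: [3, 7, 14, 22, 24, 24]
Compare 35 vs 31: take 31 from right. Merged: [3, 7, 14, 22, 24, 24, 31]
Compare 35 vs 32: take 32 from right. Merged: [3, 7, 14, 22, 24, 24, 31, 32]
Compare 35 vs 33: take 33 from right. Merged: [3, 7, 14, 22, 24, 24, 31, 32, 33]
Compare 35 vs 35: take 35 from left. Merged: [3, 7, 14, 22, 24, 24, 31, 32, 33, 35]
Append remaining from right: [35]. Merged: [3, 7, 14, 22, 24, 24, 31, 32, 33, 35, 35]

Final merged array: [3, 7, 14, 22, 24, 24, 31, 32, 33, 35, 35]
Total comparisons: 10

The merged array is [3, 7, 14, 22, 24, 24, 31, 32, 33, 35, 35], requiring 10 comparisons. The merge step runs in O(n) time where n is the total number of elements.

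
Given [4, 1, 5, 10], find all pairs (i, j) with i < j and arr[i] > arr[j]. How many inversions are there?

Finding inversions in [4, 1, 5, 10]:

(0, 1): arr[0]=4 > arr[1]=1

Total inversions: 1

The array has 1 inversion(s): (0,1). Each pair (i,j) satisfies i < j and arr[i] > arr[j].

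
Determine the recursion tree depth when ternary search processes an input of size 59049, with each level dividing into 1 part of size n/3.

For divide and conquer with division factor 3:

Problem sizes at each level:
Level 0: 59049
Level 1: 19683
Level 2: 6561
Level 3: 2187
Level 4: 729
Level 5: 243
Level 6: 81
Level 7: 27
Level 8: 9
Level 9: 3
Level 10: 1

The root is level 0 and the size-1 base case is level 10 (the tree spans levels 0 through 10, i.e. 11 levels counting the root), so the depth is the number of divisions: log_3(59049) = 10

The recursion tree depth is log_3(59049) = 10. At each level, the problem size is divided by 3, so it takes 10 divisions to reduce to a base case of size 1. The algorithm makes 1 recursive call at each level.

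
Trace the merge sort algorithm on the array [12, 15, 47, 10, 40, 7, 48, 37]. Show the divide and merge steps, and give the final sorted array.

Merge sort trace:

Split: [12, 15, 47, 10, 40, 7, 48, 37] -> [12, 15, 47, 10] and [40, 7, 48, 37]
  Split: [12, 15, 47, 10] -> [12, 15] and [47, 10]
    Split: [12, 15] -> [12] and [15]
    Merge: [12] + [15] -> [12, 15]
    Split: [47, 10] -> [47] and [10]
    Merge: [47] + [10] -> [10, 47]
  Merge: [12, 15] + [10, 47] -> [10, 12, 15, 47]
  Split: [40, 7, 48, 37] -> [40, 7] and [48, 37]
    Split: [40, 7] -> [40] and [7]
    Merge: [40] + [7] -> [7, 40]
    Split: [48, 37] -> [48] and [37]
    Merge: [48] + [37] -> [37, 48]
  Merge: [7, 40] + [37, 48] -> [7, 37, 40, 48]
Merge: [10, 12, 15, 47] + [7, 37, 40, 48] -> [7, 10, 12, 15, 37, 40, 47, 48]

Final sorted array: [7, 10, 12, 15, 37, 40, 47, 48]

The merge sort proceeds by recursively splitting the array and merging sorted halves.
After all merges, the sorted array is [7, 10, 12, 15, 37, 40, 47, 48].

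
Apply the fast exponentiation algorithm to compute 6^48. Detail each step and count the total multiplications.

Computing 6^48 by squaring (build up from 6^1; each line after the first costs one multiplication):

6^1 = 6
6^2 = (6^1)^2 = 6^2 = 36
6^3 = 6 * 6^2 = 6 * 36 = 216
6^6 = (6^3)^2 = 216^2 = 46656
6^12 = (6^6)^2 = 46656^2 = 2176782336
6^24 = (6^12)^2 = 2176782336^2 = 4738381338321616896
6^48 = (6^24)^2 = 4738381338321616896^2 = 22452257707354557240087211123792674816

Result: 22452257707354557240087211123792674816
Multiplications needed: 6 (6 lines after 6^1)

6^48 = 22452257707354557240087211123792674816. Using exponentiation by squaring, this requires 6 multiplications. The key idea: if the exponent is even, square the half-power; if odd, multiply by the base once.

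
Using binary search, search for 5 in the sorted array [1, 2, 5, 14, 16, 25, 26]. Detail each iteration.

Binary search for 5 in [1, 2, 5, 14, 16, 25, 26]:

lo=0, hi=6, mid=3, arr[mid]=14 -> 14 > 5, search left half
lo=0, hi=2, mid=1, arr[mid]=2 -> 2 < 5, search right half
lo=2, hi=2, mid=2, arr[mid]=5 -> Found target at index 2!

Binary search finds 5 at index 2 after 3 comparisons. The search repeatedly halves the search space by comparing with the middle element.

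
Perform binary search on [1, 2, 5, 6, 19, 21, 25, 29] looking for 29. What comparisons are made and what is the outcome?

Binary search for 29 in [1, 2, 5, 6, 19, 21, 25, 29]:

lo=0, hi=7, mid=3, arr[mid]=6 -> 6 < 29, search right half
lo=4, hi=7, mid=5, arr[mid]=21 -> 21 < 29, search right half
lo=6, hi=7, mid=6, arr[mid]=25 -> 25 < 29, search right half
lo=7, hi=7, mid=7, arr[mid]=29 -> Found target at index 7!

Binary search finds 29 at index 7 after 4 comparisons. The search repeatedly halves the search space by comparing with the middle element.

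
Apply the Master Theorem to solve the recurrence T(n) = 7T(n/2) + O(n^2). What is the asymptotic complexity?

Master Theorem for T(n) = 7T(n/2) + O(n^2):

a = 7, b = 2, c = 2
log_b(a) = log_2(7) = 2.8074

Case 1: c = 2 < log_2(7) = 2.8074
T(n) = O(n^(log_2 7))

For T(n) = 7T(n/2) + O(n^2): log_2(7) = 2.8074. This is Case 1 of the Master Theorem (c < log_b(a), work dominated by leaves), giving O(n^(log_2 7)).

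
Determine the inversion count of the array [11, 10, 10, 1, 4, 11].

Finding inversions in [11, 10, 10, 1, 4, 11]:

(0, 1): arr[0]=11 > arr[1]=10
(0, 2): arr[0]=11 > arr[2]=10
(0, 3): arr[0]=11 > arr[3]=1
(0, 4): arr[0]=11 > arr[4]=4
(1, 3): arr[1]=10 > arr[3]=1
(1, 4): arr[1]=10 > arr[4]=4
(2, 3): arr[2]=10 > arr[3]=1
(2, 4): arr[2]=10 > arr[4]=4

Total inversions: 8

The array has 8 inversion(s): (0,1), (0,2), (0,3), (0,4), (1,3), (1,4), (2,3), (2,4). Each pair (i,j) satisfies i < j and arr[i] > arr[j].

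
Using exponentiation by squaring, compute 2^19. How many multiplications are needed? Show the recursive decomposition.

Computing 2^19 by squaring (build up from 2^1; each line after the first costs one multiplication):

2^1 = 2
2^2 = (2^1)^2 = 2^2 = 4
2^4 = (2^2)^2 = 4^2 = 16
2^8 = (2^4)^2 = 16^2 = 256
2^9 = 2 * 2^8 = 2 * 256 = 512
2^18 = (2^9)^2 = 512^2 = 262144
2^19 = 2 * 2^18 = 2 * 262144 = 524288

Result: 524288
Multiplications needed: 6 (6 lines after 2^1)

2^19 = 524288. Using exponentiation by squaring, this requires 6 multiplications. The key idea: if the exponent is even, square the half-power; if odd, multiply by the base once.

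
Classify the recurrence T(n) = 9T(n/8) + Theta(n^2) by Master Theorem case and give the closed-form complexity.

Master Theorem for T(n) = 9T(n/8) + O(n^2):

a = 9, b = 8, c = 2
log_b(a) = log_8(9) = 1.0566

Case 3: c = 2 > log_8(9) = 1.0566
T(n) = O(n^2) = O(n^2)

For T(n) = 9T(n/8) + O(n^2): log_8(9) = 1.0566. This is Case 3 of the Master Theorem (c > log_b(a), work dominated by root), giving O(n^2).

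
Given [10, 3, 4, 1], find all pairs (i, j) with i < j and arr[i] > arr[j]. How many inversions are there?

Finding inversions in [10, 3, 4, 1]:

(0, 1): arr[0]=10 > arr[1]=3
(0, 2): arr[0]=10 > arr[2]=4
(0, 3): arr[0]=10 > arr[3]=1
(1, 3): arr[1]=3 > arr[3]=1
(2, 3): arr[2]=4 > arr[3]=1

Total inversions: 5

The array has 5 inversion(s): (0,1), (0,2), (0,3), (1,3), (2,3). Each pair (i,j) satisfies i < j and arr[i] > arr[j].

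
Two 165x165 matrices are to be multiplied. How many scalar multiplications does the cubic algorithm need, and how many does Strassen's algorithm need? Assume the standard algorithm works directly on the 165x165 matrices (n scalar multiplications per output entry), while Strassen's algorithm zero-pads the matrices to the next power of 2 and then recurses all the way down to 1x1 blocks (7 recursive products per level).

Matrix multiplication for 165x165 matrices:

Strassen's algorithm requires power-of-2 dimensions. Pad 165x165 to 256x256 (next power of 2).

Standard algorithm: 165^3 = 4492125 multiplications
Strassen's algorithm: 7^(log2(256)) = 7^8 = 5764801 multiplications
Difference: 4492125 - 5764801 = -1272676 (Strassen uses MORE here due to padding overhead — for small or just-over-power-of-2 n, padding can outweigh the per-level savings)

Standard: 4492125 multiplications (165^3). Strassen: 5764801 multiplications (7^8, after padding to 256x256). Strassen reduces 8 recursive multiplications to 7 at each level.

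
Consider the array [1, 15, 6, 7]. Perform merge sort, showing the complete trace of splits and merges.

Merge sort trace:

Split: [1, 15, 6, 7] -> [1, 15] and [6, 7]
  Split: [1, 15] -> [1] and [15]
  Merge: [1] + [15] -> [1, 15]
  Split: [6, 7] -> [6] and [7]
  Merge: [6] + [7] -> [6, 7]
Merge: [1, 15] + [6, 7] -> [1, 6, 7, 15]

Final sorted array: [1, 6, 7, 15]

The merge sort proceeds by recursively splitting the array and merging sorted halves.
After all merges, the sorted array is [1, 6, 7, 15].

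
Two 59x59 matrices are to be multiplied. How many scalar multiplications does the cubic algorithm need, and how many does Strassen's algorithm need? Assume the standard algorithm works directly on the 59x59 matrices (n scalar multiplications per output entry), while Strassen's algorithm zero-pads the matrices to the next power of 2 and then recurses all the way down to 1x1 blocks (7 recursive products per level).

Matrix multiplication for 59x59 matrices:

Strassen's algorithm requires power-of-2 dimensions. Pad 59x59 to 64x64 (next power of 2).

Standard algorithm: 59^3 = 205379 multiplications
Strassen's algorithm: 7^(log2(64)) = 7^6 = 117649 multiplications
Savings: 205379 - 117649 = 87730 multiplications

Standard: 205379 multiplications (59^3). Strassen: 117649 multiplications (7^6, after padding to 64x64). Strassen reduces 8 recursive multiplications to 7 at each level.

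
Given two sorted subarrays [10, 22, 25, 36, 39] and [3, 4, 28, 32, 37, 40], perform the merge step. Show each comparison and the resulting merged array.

Merging process:

Compare 10 vs 3: take 3 from right. Merged: [3]
Compare 10 vs 4: take 4 from right. Merged: [3, 4]
Compare 10 vs 28: take 10 from left. Merged: [3, 4, 10]
Compare 22 vs 28: take 22 from left. Merged: [3, 4, 10, 22]
Compare 25 vs 28: take 25 from left. Merged: [3, 4, 10, 22, 25]
Compare 36 vs 28: take 28 from right. Merged: [3, 4, 10, 22, 25, 28]
Compare 36 vs 32: take 32 from right. Merged: [3, 4, 10, 22, 25, 28, 32]
Compare 36 vs 37: take 36 from left. Merged: [3, 4, 10, 22, 25, 28, 32, 36]
Compare 39 vs 37: take 37 from right. Merged: [3, 4, 10, 22, 25, 28, 32, 36, 37]
Compare 39 vs 40: take 39 from left. Merged: [3, 4, 10, 22, 25, 28, 32, 36, 37, 39]
Append remaining from right: [40]. Merged: [3, 4, 10, 22, 25, 28, 32, 36, 37, 39, 40]

Final merged array: [3, 4, 10, 22, 25, 28, 32, 36, 37, 39, 40]
Total comparisons: 10

The merged array is [3, 4, 10, 22, 25, 28, 32, 36, 37, 39, 40], requiring 10 comparisons. The merge step runs in O(n) time where n is the total number of elements.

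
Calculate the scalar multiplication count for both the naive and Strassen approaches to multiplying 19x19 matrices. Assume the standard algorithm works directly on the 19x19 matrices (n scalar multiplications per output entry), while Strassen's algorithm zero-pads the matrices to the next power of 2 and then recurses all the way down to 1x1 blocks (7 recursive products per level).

Matrix multiplication for 19x19 matrices:

Strassen's algorithm requires power-of-2 dimensions. Pad 19x19 to 32x32 (next power of 2).

Standard algorithm: 19^3 = 6859 multiplications
Strassen's algorithm: 7^(log2(32)) = 7^5 = 16807 multiplications
Difference: 6859 - 16807 = -9948 (Strassen uses MORE here due to padding overhead — for small or just-over-power-of-2 n, padding can outweigh the per-level savings)

Standard: 6859 multiplications (19^3). Strassen: 16807 multiplications (7^5, after padding to 32x32). Strassen reduces 8 recursive multiplications to 7 at each level.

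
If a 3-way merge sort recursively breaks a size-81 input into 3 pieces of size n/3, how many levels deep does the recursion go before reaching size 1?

For divide and conquer with division factor 3:

Problem sizes at each level:
Level 0: 81
Level 1: 27
Level 2: 9
Level 3: 3
Level 4: 1

The root is level 0 and the size-1 base case is level 4 (the tree spans levels 0 through 4, i.e. 5 levels counting the root), so the depth is the number of divisions: log_3(81) = 4

The recursion tree depth is log_3(81) = 4. At each level, the problem size is divided by 3, so it takes 4 divisions to reduce to a base case of size 1. The algorithm makes 3 recursive calls at each level.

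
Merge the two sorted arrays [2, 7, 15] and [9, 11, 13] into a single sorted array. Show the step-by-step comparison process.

Merging process:

Compare 2 vs 9: take 2 from left. Merged: [2]
Compare 7 vs 9: take 7 from left. Merged: [2, 7]
Compare 15 vs 9: take 9 from right. Merged: [2, 7, 9]
Compare 15 vs 11: take 11 from right. Merged: [2, 7, 9, 11]
Compare 15 vs 13: take 13 from right. Merged: [2, 7, 9, 11, 13]
Append remaining from left: [15]. Merged: [2, 7, 9, 11, 13, 15]

Final merged array: [2, 7, 9, 11, 13, 15]
Total comparisons: 5

The merged array is [2, 7, 9, 11, 13, 15], requiring 5 comparisons. The merge step runs in O(n) time where n is the total number of elements.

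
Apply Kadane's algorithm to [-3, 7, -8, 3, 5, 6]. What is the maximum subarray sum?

Using Kadane's algorithm on [-3, 7, -8, 3, 5, 6]:

Scanning through the array:
Position 1 (value 7): max_ending_here = 7, max_so_far = 7
Position 2 (value -8): max_ending_here = -1, max_so_far = 7
Position 3 (value 3): max_ending_here = 3, max_so_far = 7
Position 4 (value 5): max_ending_here = 8, max_so_far = 8
Position 5 (value 6): max_ending_here = 14, max_so_far = 14

Maximum subarray: [3, 5, 6]
Maximum sum: 14

The maximum subarray is [3, 5, 6] with sum 14. This subarray runs from index 3 to index 5.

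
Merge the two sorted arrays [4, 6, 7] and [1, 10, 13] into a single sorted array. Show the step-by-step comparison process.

Merging process:

Compare 4 vs 1: take 1 from right. Merged: [1]
Compare 4 vs 10: take 4 from left. Merged: [1, 4]
Compare 6 vs 10: take 6 from left. Merged: [1, 4, 6]
Compare 7 vs 10: take 7 from left. Merged: [1, 4, 6, 7]
Append remaining from right: [10, 13]. Merged: [1, 4, 6, 7, 10, 13]

Final merged array: [1, 4, 6, 7, 10, 13]
Total comparisons: 4

The merged array is [1, 4, 6, 7, 10, 13], requiring 4 comparisons. The merge step runs in O(n) time where n is the total number of elements.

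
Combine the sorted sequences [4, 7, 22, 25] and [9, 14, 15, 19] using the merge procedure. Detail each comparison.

Merging process:

Compare 4 vs 9: take 4 from left. Merged: [4]
Compare 7 vs 9: take 7 from left. Merged: [4, 7]
Compare 22 vs 9: take 9 from right. Merged: [4, 7, 9]
Compare 22 vs 14: take 14 from right. Merged: [4, 7, 9, 14]
Compare 22 vs 15: take 15 from right. Merged: [4, 7, 9, 14, 15]
Compare 22 vs 19: take 19 from right. Merged: [4, 7, 9, 14, 15, 19]
Append remaining from left: [22, 25]. Merged: [4, 7, 9, 14, 15, 19, 22, 25]

Final merged array: [4, 7, 9, 14, 15, 19, 22, 25]
Total comparisons: 6

The merged array is [4, 7, 9, 14, 15, 19, 22, 25], requiring 6 comparisons. The merge step runs in O(n) time where n is the total number of elements.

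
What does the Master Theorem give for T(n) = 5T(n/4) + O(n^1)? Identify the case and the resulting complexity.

Master Theorem for T(n) = 5T(n/4) + O(n^1):

a = 5, b = 4, c = 1
log_b(a) = log_4(5) = 1.1610

Case 1: c = 1 < log_4(5) = 1.1610
T(n) = O(n^(log_4 5))

For T(n) = 5T(n/4) + O(n^1): log_4(5) = 1.1610. This is Case 1 of the Master Theorem (c < log_b(a), work dominated by leaves), giving O(n^(log_4 5)).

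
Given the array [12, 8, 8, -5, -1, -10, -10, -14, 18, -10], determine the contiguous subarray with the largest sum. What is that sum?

Using Kadane's algorithm on [12, 8, 8, -5, -1, -10, -10, -14, 18, -10]:

Scanning through the array:
Position 1 (value 8): max_ending_here = 20, max_so_far = 20
Position 2 (value 8): max_ending_here = 28, max_so_far = 28
Position 3 (value -5): max_ending_here = 23, max_so_far = 28
Position 4 (value -1): max_ending_here = 22, max_so_far = 28
Position 5 (value -10): max_ending_here = 12, max_so_far = 28
Position 6 (value -10): max_ending_here = 2, max_so_far = 28
Position 7 (value -14): max_ending_here = -12, max_so_far = 28
Position 8 (value 18): max_ending_here = 18, max_so_far = 28
Position 9 (value -10): max_ending_here = 8, max_so_far = 28

Maximum subarray: [12, 8, 8]
Maximum sum: 28

The maximum subarray is [12, 8, 8] with sum 28. This subarray runs from index 0 to index 2.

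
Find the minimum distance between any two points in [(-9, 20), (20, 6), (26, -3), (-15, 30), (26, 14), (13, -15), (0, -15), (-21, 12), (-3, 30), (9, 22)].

Computing all pairwise distances among 10 points:

d((-9, 20), (20, 6)) = 32.2025
d((-9, 20), (26, -3)) = 41.8808
d((-9, 20), (-15, 30)) = 11.6619
d((-9, 20), (26, 14)) = 35.5106
d((-9, 20), (13, -15)) = 41.3401
d((-9, 20), (0, -15)) = 36.1386
d((-9, 20), (-21, 12)) = 14.4222
d((-9, 20), (-3, 30)) = 11.6619
d((-9, 20), (9, 22)) = 18.1108
d((20, 6), (26, -3)) = 10.8167
d((20, 6), (-15, 30)) = 42.4382
d((20, 6), (26, 14)) = 10.0 <-- minimum
d((20, 6), (13, -15)) = 22.1359
d((20, 6), (0, -15)) = 29.0
d((20, 6), (-21, 12)) = 41.4367
d((20, 6), (-3, 30)) = 33.2415
d((20, 6), (9, 22)) = 19.4165
d((26, -3), (-15, 30)) = 52.6308
d((26, -3), (26, 14)) = 17.0
d((26, -3), (13, -15)) = 17.6918
d((26, -3), (0, -15)) = 28.6356
d((26, -3), (-21, 12)) = 49.3356
d((26, -3), (-3, 30)) = 43.9318
d((26, -3), (9, 22)) = 30.2324
d((-15, 30), (26, 14)) = 44.0114
d((-15, 30), (13, -15)) = 53.0
d((-15, 30), (0, -15)) = 47.4342
d((-15, 30), (-21, 12)) = 18.9737
d((-15, 30), (-3, 30)) = 12.0
d((-15, 30), (9, 22)) = 25.2982
d((26, 14), (13, -15)) = 31.7805
d((26, 14), (0, -15)) = 38.9487
d((26, 14), (-21, 12)) = 47.0425
d((26, 14), (-3, 30)) = 33.121
d((26, 14), (9, 22)) = 18.7883
d((13, -15), (0, -15)) = 13.0
d((13, -15), (-21, 12)) = 43.4166
d((13, -15), (-3, 30)) = 47.7598
d((13, -15), (9, 22)) = 37.2156
d((0, -15), (-21, 12)) = 34.2053
d((0, -15), (-3, 30)) = 45.0999
d((0, -15), (9, 22)) = 38.0789
d((-21, 12), (-3, 30)) = 25.4558
d((-21, 12), (9, 22)) = 31.6228
d((-3, 30), (9, 22)) = 14.4222

Closest pair: (20, 6) and (26, 14) with distance 10.0

The closest pair is (20, 6) and (26, 14) with Euclidean distance 10.0. For 10 points, brute-force pairwise comparison is shown above. For large n, the divide-and-conquer algorithm (sort by x, recurse on halves, check the dividing strip) achieves O(n log n).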